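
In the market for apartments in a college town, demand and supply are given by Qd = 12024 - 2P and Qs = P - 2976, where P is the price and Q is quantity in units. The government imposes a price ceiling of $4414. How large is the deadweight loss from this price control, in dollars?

257547

Setting quantity demanded equal to quantity supplied, 12024 - 2P = P - 2976, gives P* = 5000 and Q* = 2024.
Because the ceiling (4414) lies below the market-clearing price, it is binding.
At P = 4414: Qd = 12024 - 2·4414 = 3196 and Qs = 4414 - 2976 = 1438.
Quantity traded falls to 1438. At Q = 1438 the demand price is (12024 - 1438)/2 = 5293 and the supply price is 2976 + 1438 = 4414.
Deadweight loss = ½ · (5293 - 4414) · (2024 - 1438) = ½ · 879 · 586 = 257547.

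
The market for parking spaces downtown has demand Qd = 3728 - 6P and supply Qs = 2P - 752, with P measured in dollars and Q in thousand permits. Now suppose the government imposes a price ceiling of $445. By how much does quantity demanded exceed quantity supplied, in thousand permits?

920

Without the control the market clears where 3728 - 6P = 2P - 752, i.e. P* = 560 and Q* = 368.
Because the ceiling (445) lies below the market-clearing price, it is binding.
At P = 445: Qd = 3728 - 6·445 = 1058 and Qs = 2·445 - 752 = 138.
Shortage = Qd - Qs = 1058 - 138 = 920.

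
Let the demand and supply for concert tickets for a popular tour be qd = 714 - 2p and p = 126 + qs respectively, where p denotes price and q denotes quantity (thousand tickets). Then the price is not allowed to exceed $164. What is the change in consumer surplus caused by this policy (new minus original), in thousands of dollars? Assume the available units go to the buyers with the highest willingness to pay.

1044

Rearranging supply gives qs = p - 126. Setting quantity demanded equal to quantity supplied, 714 - 2p = p - 126, gives p* = 280 and q* = 154.
Since 164 < 280, the ceiling is binding.
At p = 164: qd = 714 - 2·164 = 386 and qs = 164 - 126 = 38.
Consumer surplus without the control is ½ · (357 - 280) · 154 = 5929.
With the ceiling, 38 units are sold at 164 (assume they go to the highest-value buyers). The demand price at q = 38 is 338, so CS = ½ · [(357 - 164) + (338 - 164)] · 38 = 6973.
Change in consumer surplus = 6973 - 5929 = 1044.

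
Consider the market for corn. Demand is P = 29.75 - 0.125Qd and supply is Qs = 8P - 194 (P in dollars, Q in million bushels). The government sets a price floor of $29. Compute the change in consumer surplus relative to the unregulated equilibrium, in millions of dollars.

Rearranging demand gives Qd = 238 - 8P. Setting quantity demanded equal to quantity supplied, 238 - 8P = 8P - 194, gives P* = 27 and Q* = 22.
Because the floor (29) lies above the market-clearing price, it is binding.
At P = 29: Qd = 238 - 8·29 = 6 and Qs = 8·29 - 194 = 38.
Consumer surplus without the control is ½ · (29.75 - 27) · 22 = 30.25.
With the floor, consumers buy 6 units at 29, so CS = ½ · (29.75 - 29) · 6 = 2.25.
Change in consumer surplus = 2.25 - 30.25 = -28.

-28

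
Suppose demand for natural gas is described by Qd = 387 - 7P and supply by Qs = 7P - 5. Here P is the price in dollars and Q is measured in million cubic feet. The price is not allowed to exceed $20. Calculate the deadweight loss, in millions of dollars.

Setting quantity demanded equal to quantity supplied, 387 - 7P = 7P - 5, gives P* = 28 and Q* = 191.
Because the ceiling (20) lies below the market-clearing price, it is binding.
At P = 20: Qd = 387 - 7·20 = 247 and Qs = 7·20 - 5 = 135.
Quantity traded falls to 135. At Q = 135 the demand price is (387 - 135)/7 = 36 and the supply price is (5 + 135)/7 = 20.
Deadweight loss = ½ · (36 - 20) · (191 - 135) = ½ · 16 · 56 = 448.

448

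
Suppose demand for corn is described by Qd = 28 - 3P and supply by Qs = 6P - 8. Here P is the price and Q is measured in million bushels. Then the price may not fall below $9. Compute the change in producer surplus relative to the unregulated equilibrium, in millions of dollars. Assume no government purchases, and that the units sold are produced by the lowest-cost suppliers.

-13.75

Setting quantity demanded equal to quantity supplied, 28 - 3P = 6P - 8, gives P* = 4 and Q* = 16.
Since 9 > 4, the floor is binding.
At P = 9: Qd = 28 - 3·9 = 1 and Qs = 6·9 - 8 = 46.
Producer surplus without the control is ½ · (4 - 4/3) · 16 = 64/3.
With the floor, 1 units are sold at 9. The supply price at Q = 1 is 1.5, so PS = ½ · [(9 - 4/3) + (9 - 1.5)] · 1 = 91/12.
Change in producer surplus = 91/12 - 64/3 = -13.75.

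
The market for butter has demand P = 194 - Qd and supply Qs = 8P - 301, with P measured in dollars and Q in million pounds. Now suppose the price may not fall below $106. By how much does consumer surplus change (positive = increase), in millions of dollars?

-5788.5

Rearranging demand gives Qd = 194 - P. In a free market, 194 - P = 8P - 301 gives the equilibrium P* = 55, Q* = 139.
The floor of 106 is above the equilibrium price 55, so it binds.
At P = 106: Qd = 194 - 106 = 88 and Qs = 8·106 - 301 = 547.
Consumer surplus without the control is ½ · (194 - 55) · 139 = 9660.5.
With the floor, consumers buy 88 units at 106, so CS = ½ · (194 - 106) · 88 = 3872.
Change in consumer surplus = 3872 - 9660.5 = -5788.5.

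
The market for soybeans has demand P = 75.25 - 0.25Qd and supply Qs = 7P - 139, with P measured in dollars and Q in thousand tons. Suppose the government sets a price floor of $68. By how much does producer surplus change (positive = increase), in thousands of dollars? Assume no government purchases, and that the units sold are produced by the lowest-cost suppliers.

Rearranging demand gives Qd = 301 - 4P. In a free market, 301 - 4P = 7P - 139 gives the equilibrium P* = 40, Q* = 141.
Because the floor (68) lies above the market-clearing price, it is binding.
At P = 68: Qd = 301 - 4·68 = 29 and Qs = 7·68 - 139 = 337.
Producer surplus without the control is ½ · (40 - 139/7) · 141 = 19881/14.
With the floor, 29 units are sold at 68. The supply price at Q = 29 is 24, so PS = ½ · [(68 - 139/7) + (68 - 24)] · 29 = 18705/14.
Change in producer surplus = 18705/14 - 19881/14 = -84.

-84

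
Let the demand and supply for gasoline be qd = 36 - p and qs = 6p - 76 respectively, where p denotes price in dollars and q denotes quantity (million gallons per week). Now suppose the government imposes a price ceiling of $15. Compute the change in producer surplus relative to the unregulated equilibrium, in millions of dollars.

Without the control the market clears where 36 - p = 6p - 76, i.e. p* = 16 and q* = 20.
The ceiling of 15 is below the equilibrium price 16, so it binds.
At p = 15: qd = 36 - 15 = 21 and qs = 6·15 - 76 = 14.
Producer surplus without the control is ½ · (16 - 38/3) · 20 = 100/3.
With the ceiling, producers sell 14 units at 15, so PS = ½ · (15 - 38/3) · 14 = 49/3.
Change in producer surplus = 49/3 - 100/3 = -17.

-17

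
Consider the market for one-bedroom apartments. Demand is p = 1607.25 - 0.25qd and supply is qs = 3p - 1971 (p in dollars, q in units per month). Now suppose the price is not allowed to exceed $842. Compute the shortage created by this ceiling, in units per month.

Rearranging demand gives qd = 6429 - 4p. Without the control the market clears where 6429 - 4p = 3p - 1971, i.e. p* = 1200 and q* = 1629.
Since 842 < 1200, the ceiling is binding.
At p = 842: qd = 6429 - 4·842 = 3061 and qs = 3·842 - 1971 = 555.
Shortage = qd - qs = 3061 - 555 = 2506.

2506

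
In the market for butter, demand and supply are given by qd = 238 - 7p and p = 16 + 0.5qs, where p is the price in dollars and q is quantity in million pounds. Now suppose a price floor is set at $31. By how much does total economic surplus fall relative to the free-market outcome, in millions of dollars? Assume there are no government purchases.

Rearranging supply gives qs = 2p - 32. Setting quantity demanded equal to quantity supplied, 238 - 7p = 2p - 32, gives p* = 30 and q* = 28.
Because the floor (31) lies above the market-clearing price, it is binding.
At p = 31: qd = 238 - 7·31 = 21 and qs = 2·31 - 32 = 30.
Quantity traded falls to 21. At q = 21 the demand price is (238 - 21)/7 = 31 and the supply price is (32 + 21)/2 = 26.5.
Deadweight loss = ½ · (31 - 26.5) · (28 - 21) = ½ · 4.5 · 7 = 15.75.

15.75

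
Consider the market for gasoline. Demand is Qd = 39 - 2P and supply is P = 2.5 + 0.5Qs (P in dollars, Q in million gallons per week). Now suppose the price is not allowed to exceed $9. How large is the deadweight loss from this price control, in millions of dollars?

8

Rearranging supply gives Qs = 2P - 5. In a free market, 39 - 2P = 2P - 5 gives the equilibrium P* = 11, Q* = 17.
Since 9 < 11, the ceiling is binding.
At P = 9: Qd = 39 - 2·9 = 21 and Qs = 2·9 - 5 = 13.
Quantity traded falls to 13. At Q = 13 the demand price is (39 - 13)/2 = 13 and the supply price is (5 + 13)/2 = 9.
Deadweight loss = ½ · (13 - 9) · (17 - 13) = ½ · 4 · 4 = 8.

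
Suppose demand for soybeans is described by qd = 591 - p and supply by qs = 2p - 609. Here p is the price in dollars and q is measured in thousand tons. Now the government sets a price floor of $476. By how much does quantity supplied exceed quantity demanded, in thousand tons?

228

Setting quantity demanded equal to quantity supplied, 591 - p = 2p - 609, gives p* = 400 and q* = 191.
Since 476 > 400, the floor is binding.
At p = 476: qd = 591 - 476 = 115 and qs = 2·476 - 609 = 343.
Surplus = qs - qd = 343 - 115 = 228.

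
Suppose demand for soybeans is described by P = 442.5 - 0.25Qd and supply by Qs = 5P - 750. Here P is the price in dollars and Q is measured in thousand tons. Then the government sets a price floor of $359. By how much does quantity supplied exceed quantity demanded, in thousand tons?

711

Rearranging demand gives Qd = 1770 - 4P. Equilibrium: 1770 - 4P = 5P - 750, so 2520 = 9P and P* = 280, Q* = 650.
Since 359 > 280, the floor is binding.
At P = 359: Qd = 1770 - 4·359 = 334 and Qs = 5·359 - 750 = 1045.
Surplus = Qs - Qd = 1045 - 334 = 711.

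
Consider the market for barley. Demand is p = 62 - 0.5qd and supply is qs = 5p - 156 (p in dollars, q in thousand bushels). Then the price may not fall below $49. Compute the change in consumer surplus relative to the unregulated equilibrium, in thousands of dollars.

-315

Rearranging demand gives qd = 124 - 2p. In a free market, 124 - 2p = 5p - 156 gives the equilibrium p* = 40, q* = 44.
Since 49 > 40, the floor is binding.
At p = 49: qd = 124 - 2·49 = 26 and qs = 5·49 - 156 = 89.
Consumer surplus without the control is ½ · (62 - 40) · 44 = 484.
With the floor, consumers buy 26 units at 49, so CS = ½ · (62 - 49) · 26 = 169.
Change in consumer surplus = 169 - 484 = -315.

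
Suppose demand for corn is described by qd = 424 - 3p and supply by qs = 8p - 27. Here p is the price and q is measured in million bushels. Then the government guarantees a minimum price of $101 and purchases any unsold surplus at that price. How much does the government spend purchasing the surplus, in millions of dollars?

66660

Equilibrium: 424 - 3p = 8p - 27, so 451 = 11p and p* = 41, q* = 301.
Since 101 > 41, the floor is binding.
At p = 101: qd = 424 - 3·101 = 121 and qs = 8·101 - 27 = 781.
Surplus = qs - qd = 660.
Government expenditure = surplus × support price = 660 × 101 = 66660.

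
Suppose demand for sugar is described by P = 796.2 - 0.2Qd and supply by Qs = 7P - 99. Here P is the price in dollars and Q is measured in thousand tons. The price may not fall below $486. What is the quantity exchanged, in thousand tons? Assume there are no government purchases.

Rearranging demand gives Qd = 3981 - 5P. In a free market, 3981 - 5P = 7P - 99 gives the equilibrium P* = 340, Q* = 2281.
The floor of 486 is above the equilibrium price 340, so it binds.
At P = 486: Qd = 3981 - 5·486 = 1551 and Qs = 7·486 - 99 = 3303.
The quantity actually transacted is the short side, demand: 1551.

1551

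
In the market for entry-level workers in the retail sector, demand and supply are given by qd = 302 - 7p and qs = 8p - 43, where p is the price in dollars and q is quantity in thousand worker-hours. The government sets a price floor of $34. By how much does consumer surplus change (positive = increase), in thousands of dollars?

In a free market, 302 - 7p = 8p - 43 gives the equilibrium p* = 23, q* = 141.
Since 34 > 23, the floor is binding.
At p = 34: qd = 302 - 7·34 = 64 and qs = 8·34 - 43 = 229.
Consumer surplus without the control is ½ · (302/7 - 23) · 141 = 19881/14.
With the floor, consumers buy 64 units at 34, so CS = ½ · (302/7 - 34) · 64 = 2048/7.
Change in consumer surplus = 2048/7 - 19881/14 = -1127.5.

-1127.5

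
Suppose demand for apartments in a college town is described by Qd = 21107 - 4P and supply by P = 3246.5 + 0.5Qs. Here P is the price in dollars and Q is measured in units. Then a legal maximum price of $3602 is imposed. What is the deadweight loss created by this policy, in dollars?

1494006

Rearranging supply gives Qs = 2P - 6493. Without the control the market clears where 21107 - 4P = 2P - 6493, i.e. P* = 4600 and Q* = 2707.
The ceiling of 3602 is below the equilibrium price 4600, so it binds.
At P = 3602: Qd = 21107 - 4·3602 = 6699 and Qs = 2·3602 - 6493 = 711.
Quantity traded falls to 711. At Q = 711 the demand price is (21107 - 711)/4 = 5099 and the supply price is (6493 + 711)/2 = 3602.
Deadweight loss = ½ · (5099 - 3602) · (2707 - 711) = ½ · 1497 · 1996 = 1494006.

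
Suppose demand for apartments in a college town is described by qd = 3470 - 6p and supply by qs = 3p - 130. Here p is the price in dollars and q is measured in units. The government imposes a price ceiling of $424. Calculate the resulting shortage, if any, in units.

0

Equilibrium: 3470 - 6p = 3p - 130, so 3600 = 9p and p* = 400, q* = 1070.
Since 424 is above p* = 400, the ceiling does not bind and the free-market outcome prevails.
Since the control does not bind, there is no shortage.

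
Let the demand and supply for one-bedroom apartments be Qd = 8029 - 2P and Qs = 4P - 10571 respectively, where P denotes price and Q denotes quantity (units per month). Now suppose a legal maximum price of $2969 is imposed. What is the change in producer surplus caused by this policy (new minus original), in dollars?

-205277

Without the control the market clears where 8029 - 2P = 4P - 10571, i.e. P* = 3100 and Q* = 1829.
Because the ceiling (2969) lies below the market-clearing price, it is binding.
At P = 2969: Qd = 8029 - 2·2969 = 2091 and Qs = 4·2969 - 10571 = 1305.
Producer surplus without the control is ½ · (3100 - 2642.75) · 1829 = 418155.125.
With the ceiling, producers sell 1305 units at 2969, so PS = ½ · (2969 - 2642.75) · 1305 = 212878.125.
Change in producer surplus = 212878.125 - 418155.125 = -205277.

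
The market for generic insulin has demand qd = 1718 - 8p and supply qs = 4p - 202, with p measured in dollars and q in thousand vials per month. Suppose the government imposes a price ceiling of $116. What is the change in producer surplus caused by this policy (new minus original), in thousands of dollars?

-15400

In a free market, 1718 - 8p = 4p - 202 gives the equilibrium p* = 160, q* = 438.
Because the ceiling (116) lies below the market-clearing price, it is binding.
At p = 116: qd = 1718 - 8·116 = 790 and qs = 4·116 - 202 = 262.
Producer surplus without the control is ½ · (160 - 50.5) · 438 = 23980.5.
With the ceiling, producers sell 262 units at 116, so PS = ½ · (116 - 50.5) · 262 = 8580.5.
Change in producer surplus = 8580.5 - 23980.5 = -15400.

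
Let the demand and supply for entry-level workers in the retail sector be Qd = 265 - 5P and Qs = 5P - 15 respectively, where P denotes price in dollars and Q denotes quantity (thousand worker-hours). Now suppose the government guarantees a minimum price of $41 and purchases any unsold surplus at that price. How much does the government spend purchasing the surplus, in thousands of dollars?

Equilibrium: 265 - 5P = 5P - 15, so 280 = 10P and P* = 28, Q* = 125.
Since 41 > 28, the floor is binding.
At P = 41: Qd = 265 - 5·41 = 60 and Qs = 5·41 - 15 = 190.
Surplus = Qs - Qd = 130.
Government expenditure = surplus × support price = 130 × 41 = 5330.

5330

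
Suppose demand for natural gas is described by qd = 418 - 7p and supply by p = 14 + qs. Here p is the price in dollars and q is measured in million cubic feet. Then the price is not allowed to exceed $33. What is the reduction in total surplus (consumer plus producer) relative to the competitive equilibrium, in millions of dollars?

Rearranging supply gives qs = p - 14. Setting quantity demanded equal to quantity supplied, 418 - 7p = p - 14, gives p* = 54 and q* = 40.
The ceiling of 33 is below the equilibrium price 54, so it binds.
At p = 33: qd = 418 - 7·33 = 187 and qs = 33 - 14 = 19.
Quantity traded falls to 19. At q = 19 the demand price is (418 - 19)/7 = 57 and the supply price is 14 + 19 = 33.
Deadweight loss = ½ · (57 - 33) · (40 - 19) = ½ · 24 · 21 = 252.

252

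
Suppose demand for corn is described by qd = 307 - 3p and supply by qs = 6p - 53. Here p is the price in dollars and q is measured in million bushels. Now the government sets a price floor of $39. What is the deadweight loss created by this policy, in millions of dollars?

Without the control the market clears where 307 - 3p = 6p - 53, i.e. p* = 40 and q* = 187.
Since 39 is below p* = 40, the floor does not bind and the free-market outcome prevails.
Since the control does not bind, no trades are prevented and deadweight loss is zero.

0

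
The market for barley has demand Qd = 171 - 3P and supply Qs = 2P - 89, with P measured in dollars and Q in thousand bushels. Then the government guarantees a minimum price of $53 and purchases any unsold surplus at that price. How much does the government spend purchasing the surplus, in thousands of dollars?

265

In a free market, 171 - 3P = 2P - 89 gives the equilibrium P* = 52, Q* = 15.
Because the floor (53) lies above the market-clearing price, it is binding.
At P = 53: Qd = 171 - 3·53 = 12 and Qs = 2·53 - 89 = 17.
Surplus = Qs - Qd = 5.
Government expenditure = surplus × support price = 5 × 53 = 265.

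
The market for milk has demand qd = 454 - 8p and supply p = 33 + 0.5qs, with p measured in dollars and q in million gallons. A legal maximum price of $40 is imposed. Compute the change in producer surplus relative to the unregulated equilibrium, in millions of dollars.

Rearranging supply gives qs = 2p - 66. Setting quantity demanded equal to quantity supplied, 454 - 8p = 2p - 66, gives p* = 52 and q* = 38.
The ceiling of 40 is below the equilibrium price 52, so it binds.
At p = 40: qd = 454 - 8·40 = 134 and qs = 2·40 - 66 = 14.
Producer surplus without the control is ½ · (52 - 33) · 38 = 361.
With the ceiling, producers sell 14 units at 40, so PS = ½ · (40 - 33) · 14 = 49.
Change in producer surplus = 49 - 361 = -312.

-312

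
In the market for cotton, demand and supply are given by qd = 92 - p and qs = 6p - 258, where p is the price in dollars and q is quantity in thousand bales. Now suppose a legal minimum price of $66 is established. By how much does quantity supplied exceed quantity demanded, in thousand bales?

112

Equilibrium: 92 - p = 6p - 258, so 350 = 7p and p* = 50, q* = 42.
Since 66 > 50, the floor is binding.
At p = 66: qd = 92 - 66 = 26 and qs = 6·66 - 258 = 138.
Surplus = qs - qd = 138 - 26 = 112.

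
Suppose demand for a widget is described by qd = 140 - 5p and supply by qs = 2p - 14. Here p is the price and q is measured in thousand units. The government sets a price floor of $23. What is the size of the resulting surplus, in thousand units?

Without the control the market clears where 140 - 5p = 2p - 14, i.e. p* = 22 and q* = 30.
The floor of 23 is above the equilibrium price 22, so it binds.
At p = 23: qd = 140 - 5·23 = 25 and qs = 2·23 - 14 = 32.
Surplus = qs - qd = 32 - 25 = 7.

7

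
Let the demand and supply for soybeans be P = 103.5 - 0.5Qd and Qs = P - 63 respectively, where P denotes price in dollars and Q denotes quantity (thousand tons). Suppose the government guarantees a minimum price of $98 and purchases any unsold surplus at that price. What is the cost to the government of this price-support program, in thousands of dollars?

Rearranging demand gives Qd = 207 - 2P. Setting quantity demanded equal to quantity supplied, 207 - 2P = P - 63, gives P* = 90 and Q* = 27.
Since 98 > 90, the floor is binding.
At P = 98: Qd = 207 - 2·98 = 11 and Qs = 98 - 63 = 35.
Surplus = Qs - Qd = 24.
Government expenditure = surplus × support price = 24 × 98 = 2352.

2352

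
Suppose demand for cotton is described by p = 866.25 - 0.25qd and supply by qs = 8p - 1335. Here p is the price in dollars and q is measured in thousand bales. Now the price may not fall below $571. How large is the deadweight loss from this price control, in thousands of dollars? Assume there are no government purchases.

87723

Rearranging demand gives qd = 3465 - 4p. Equilibrium: 3465 - 4p = 8p - 1335, so 4800 = 12p and p* = 400, q* = 1865.
Since 571 > 400, the floor is binding.
At p = 571: qd = 3465 - 4·571 = 1181 and qs = 8·571 - 1335 = 3233.
Quantity traded falls to 1181. At q = 1181 the demand price is (3465 - 1181)/4 = 571 and the supply price is (1335 + 1181)/8 = 314.5.
Deadweight loss = ½ · (571 - 314.5) · (1865 - 1181) = ½ · 256.5 · 684 = 87723.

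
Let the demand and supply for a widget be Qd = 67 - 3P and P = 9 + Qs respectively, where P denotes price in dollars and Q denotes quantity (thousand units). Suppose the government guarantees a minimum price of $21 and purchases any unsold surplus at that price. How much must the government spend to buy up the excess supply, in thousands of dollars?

Rearranging supply gives Qs = P - 9. Equilibrium: 67 - 3P = P - 9, so 76 = 4P and P* = 19, Q* = 10.
Because the floor (21) lies above the market-clearing price, it is binding.
At P = 21: Qd = 67 - 3·21 = 4 and Qs = 21 - 9 = 12.
Surplus = Qs - Qd = 8.
Government expenditure = surplus × support price = 8 × 21 = 168.

168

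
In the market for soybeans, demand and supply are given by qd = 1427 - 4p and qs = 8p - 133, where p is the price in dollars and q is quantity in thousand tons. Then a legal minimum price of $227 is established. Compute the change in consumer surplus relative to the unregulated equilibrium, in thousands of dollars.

-69161

In a free market, 1427 - 4p = 8p - 133 gives the equilibrium p* = 130, q* = 907.
Because the floor (227) lies above the market-clearing price, it is binding.
At p = 227: qd = 1427 - 4·227 = 519 and qs = 8·227 - 133 = 1683.
Consumer surplus without the control is ½ · (356.75 - 130) · 907 = 102831.125.
With the floor, consumers buy 519 units at 227, so CS = ½ · (356.75 - 227) · 519 = 33670.125.
Change in consumer surplus = 33670.125 - 102831.125 = -69161.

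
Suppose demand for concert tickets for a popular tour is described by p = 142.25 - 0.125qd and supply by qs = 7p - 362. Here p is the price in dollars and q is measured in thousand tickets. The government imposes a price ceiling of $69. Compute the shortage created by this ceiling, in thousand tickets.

Rearranging demand gives qd = 1138 - 8p. Equilibrium: 1138 - 8p = 7p - 362, so 1500 = 15p and p* = 100, q* = 338.
Because the ceiling (69) lies below the market-clearing price, it is binding.
At p = 69: qd = 1138 - 8·69 = 586 and qs = 7·69 - 362 = 121.
Shortage = qd - qs = 586 - 121 = 465.

465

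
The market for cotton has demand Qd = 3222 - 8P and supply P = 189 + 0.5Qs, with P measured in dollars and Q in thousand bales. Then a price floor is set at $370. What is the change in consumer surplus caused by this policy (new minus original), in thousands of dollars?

Rearranging supply gives Qs = 2P - 378. Equilibrium: 3222 - 8P = 2P - 378, so 3600 = 10P and P* = 360, Q* = 342.
The floor of 370 is above the equilibrium price 360, so it binds.
At P = 370: Qd = 3222 - 8·370 = 262 and Qs = 2·370 - 378 = 362.
Consumer surplus without the control is ½ · (402.75 - 360) · 342 = 7310.25.
With the floor, consumers buy 262 units at 370, so CS = ½ · (402.75 - 370) · 262 = 4290.25.
Change in consumer surplus = 4290.25 - 7310.25 = -3020.

-3020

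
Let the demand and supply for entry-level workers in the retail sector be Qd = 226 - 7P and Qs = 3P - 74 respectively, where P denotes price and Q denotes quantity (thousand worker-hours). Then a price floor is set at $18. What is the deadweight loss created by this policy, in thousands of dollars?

0

Without the control the market clears where 226 - 7P = 3P - 74, i.e. P* = 30 and Q* = 16.
Since 18 is below P* = 30, the floor does not bind and the free-market outcome prevails.
Since the control does not bind, no trades are prevented and deadweight loss is zero.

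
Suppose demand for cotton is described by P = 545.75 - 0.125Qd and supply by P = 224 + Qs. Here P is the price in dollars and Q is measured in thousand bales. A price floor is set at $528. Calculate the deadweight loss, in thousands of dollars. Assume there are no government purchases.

Rearranging demand gives Qd = 4366 - 8P; rearranging supply gives Qs = P - 224. In a free market, 4366 - 8P = P - 224 gives the equilibrium P* = 510, Q* = 286.
Since 528 > 510, the floor is binding.
At P = 528: Qd = 4366 - 8·528 = 142 and Qs = 528 - 224 = 304.
Quantity traded falls to 142. At Q = 142 the demand price is (4366 - 142)/8 = 528 and the supply price is 224 + 142 = 366.
Deadweight loss = ½ · (528 - 366) · (286 - 142) = ½ · 162 · 144 = 11664.

11664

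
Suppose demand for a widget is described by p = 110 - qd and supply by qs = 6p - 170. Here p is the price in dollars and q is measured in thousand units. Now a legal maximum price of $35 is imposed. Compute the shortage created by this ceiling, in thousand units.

Rearranging demand gives qd = 110 - p. In a free market, 110 - p = 6p - 170 gives the equilibrium p* = 40, q* = 70.
Since 35 < 40, the ceiling is binding.
At p = 35: qd = 110 - 35 = 75 and qs = 6·35 - 170 = 40.
Shortage = qd - qs = 75 - 40 = 35.

35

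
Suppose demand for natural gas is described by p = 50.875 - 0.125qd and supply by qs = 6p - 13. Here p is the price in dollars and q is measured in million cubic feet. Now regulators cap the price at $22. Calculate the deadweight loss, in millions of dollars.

Rearranging demand gives qd = 407 - 8p. Without the control the market clears where 407 - 8p = 6p - 13, i.e. p* = 30 and q* = 167.
Because the ceiling (22) lies below the market-clearing price, it is binding.
At p = 22: qd = 407 - 8·22 = 231 and qs = 6·22 - 13 = 119.
Quantity traded falls to 119. At q = 119 the demand price is (407 - 119)/8 = 36 and the supply price is (13 + 119)/6 = 22.
Deadweight loss = ½ · (36 - 22) · (167 - 119) = ½ · 14 · 48 = 336.

336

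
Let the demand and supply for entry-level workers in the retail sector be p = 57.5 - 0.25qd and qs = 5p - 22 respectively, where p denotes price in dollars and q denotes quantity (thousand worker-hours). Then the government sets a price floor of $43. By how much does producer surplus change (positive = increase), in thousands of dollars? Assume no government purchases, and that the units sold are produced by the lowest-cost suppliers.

510

Rearranging demand gives qd = 230 - 4p. In a free market, 230 - 4p = 5p - 22 gives the equilibrium p* = 28, q* = 118.
Because the floor (43) lies above the market-clearing price, it is binding.
At p = 43: qd = 230 - 4·43 = 58 and qs = 5·43 - 22 = 193.
Producer surplus without the control is ½ · (28 - 4.4) · 118 = 1392.4.
With the floor, 58 units are sold at 43. The supply price at q = 58 is 16, so PS = ½ · [(43 - 4.4) + (43 - 16)] · 58 = 1902.4.
Change in producer surplus = 1902.4 - 1392.4 = 510.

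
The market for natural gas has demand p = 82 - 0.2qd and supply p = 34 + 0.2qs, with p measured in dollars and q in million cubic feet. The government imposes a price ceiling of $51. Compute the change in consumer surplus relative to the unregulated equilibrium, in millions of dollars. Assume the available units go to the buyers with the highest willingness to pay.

Rearranging demand gives qd = 410 - 5p; rearranging supply gives qs = 5p - 170. In a free market, 410 - 5p = 5p - 170 gives the equilibrium p* = 58, q* = 120.
Since 51 < 58, the ceiling is binding.
At p = 51: qd = 410 - 5·51 = 155 and qs = 5·51 - 170 = 85.
Consumer surplus without the control is ½ · (82 - 58) · 120 = 1440.
With the ceiling, 85 units are sold at 51 (assume they go to the highest-value buyers). The demand price at q = 85 is 65, so CS = ½ · [(82 - 51) + (65 - 51)] · 85 = 1912.5.
Change in consumer surplus = 1912.5 - 1440 = 472.5.

472.5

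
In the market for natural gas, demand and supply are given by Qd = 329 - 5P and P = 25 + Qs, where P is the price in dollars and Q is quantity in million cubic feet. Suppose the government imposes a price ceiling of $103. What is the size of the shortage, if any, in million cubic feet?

0

Rearranging supply gives Qs = P - 25. In a free market, 329 - 5P = P - 25 gives the equilibrium P* = 59, Q* = 34.
The ceiling of 103 is above the equilibrium price 59, so it is not binding; the market clears at P* = 59, Q* = 34.
Since the control does not bind, there is no shortage.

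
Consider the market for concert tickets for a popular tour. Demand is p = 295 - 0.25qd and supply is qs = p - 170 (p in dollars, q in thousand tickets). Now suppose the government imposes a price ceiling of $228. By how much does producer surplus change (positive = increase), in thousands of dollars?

-3318

Rearranging demand gives qd = 1180 - 4p. Without the control the market clears where 1180 - 4p = p - 170, i.e. p* = 270 and q* = 100.
Since 228 < 270, the ceiling is binding.
At p = 228: qd = 1180 - 4·228 = 268 and qs = 228 - 170 = 58.
Producer surplus without the control is ½ · (270 - 170) · 100 = 5000.
With the ceiling, producers sell 58 units at 228, so PS = ½ · (228 - 170) · 58 = 1682.
Change in producer surplus = 1682 - 5000 = -3318.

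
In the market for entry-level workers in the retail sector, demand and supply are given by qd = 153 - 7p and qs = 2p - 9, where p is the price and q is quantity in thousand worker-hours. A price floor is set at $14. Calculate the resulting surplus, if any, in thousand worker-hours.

0

In a free market, 153 - 7p = 2p - 9 gives the equilibrium p* = 18, q* = 27.
The floor of 14 is below the equilibrium price 18, so it is not binding; the market clears at p* = 18, q* = 27.
Since the control does not bind, there is no surplus.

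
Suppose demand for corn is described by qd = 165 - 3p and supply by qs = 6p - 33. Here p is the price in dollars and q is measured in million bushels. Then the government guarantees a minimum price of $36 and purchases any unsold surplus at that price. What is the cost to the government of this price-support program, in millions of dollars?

4536

Setting quantity demanded equal to quantity supplied, 165 - 3p = 6p - 33, gives p* = 22 and q* = 99.
Since 36 > 22, the floor is binding.
At p = 36: qd = 165 - 3·36 = 57 and qs = 6·36 - 33 = 183.
Surplus = qs - qd = 126.
Government expenditure = surplus × support price = 126 × 36 = 4536.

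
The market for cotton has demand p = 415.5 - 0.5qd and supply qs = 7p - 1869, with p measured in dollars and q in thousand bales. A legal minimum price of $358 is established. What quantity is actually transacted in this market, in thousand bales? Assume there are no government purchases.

115

Rearranging demand gives qd = 831 - 2p. In a free market, 831 - 2p = 7p - 1869 gives the equilibrium p* = 300, q* = 231.
The floor of 358 is above the equilibrium price 300, so it binds.
At p = 358: qd = 831 - 2·358 = 115 and qs = 7·358 - 1869 = 637.
The quantity actually transacted is the short side, demand: 115.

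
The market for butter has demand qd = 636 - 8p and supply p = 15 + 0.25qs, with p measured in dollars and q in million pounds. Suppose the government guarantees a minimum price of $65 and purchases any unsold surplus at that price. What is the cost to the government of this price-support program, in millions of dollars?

5460

Rearranging supply gives qs = 4p - 60. Setting quantity demanded equal to quantity supplied, 636 - 8p = 4p - 60, gives p* = 58 and q* = 172.
Since 65 > 58, the floor is binding.
At p = 65: qd = 636 - 8·65 = 116 and qs = 4·65 - 60 = 200.
Surplus = qs - qd = 84.
Government expenditure = surplus × support price = 84 × 65 = 5460.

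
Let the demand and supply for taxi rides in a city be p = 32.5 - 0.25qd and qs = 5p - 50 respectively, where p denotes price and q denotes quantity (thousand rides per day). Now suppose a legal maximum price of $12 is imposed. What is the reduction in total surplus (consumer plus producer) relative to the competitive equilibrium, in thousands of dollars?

360

Rearranging demand gives qd = 130 - 4p. Without the control the market clears where 130 - 4p = 5p - 50, i.e. p* = 20 and q* = 50.
The ceiling of 12 is below the equilibrium price 20, so it binds.
At p = 12: qd = 130 - 4·12 = 82 and qs = 5·12 - 50 = 10.
Quantity traded falls to 10. At q = 10 the demand price is (130 - 10)/4 = 30 and the supply price is (50 + 10)/5 = 12.
Deadweight loss = ½ · (30 - 12) · (50 - 10) = ½ · 18 · 40 = 360.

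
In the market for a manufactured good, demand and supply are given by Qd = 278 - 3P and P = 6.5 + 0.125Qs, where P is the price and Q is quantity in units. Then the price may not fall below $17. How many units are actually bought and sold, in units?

Rearranging supply gives Qs = 8P - 52. Without the control the market clears where 278 - 3P = 8P - 52, i.e. P* = 30 and Q* = 188.
The floor of 17 is below the equilibrium price 30, so it is not binding; the market clears at P* = 30, Q* = 188.

188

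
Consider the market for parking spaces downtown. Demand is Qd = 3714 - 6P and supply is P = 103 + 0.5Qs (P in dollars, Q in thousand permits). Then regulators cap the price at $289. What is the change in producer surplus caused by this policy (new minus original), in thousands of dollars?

-115173

Rearranging supply gives Qs = 2P - 206. Setting quantity demanded equal to quantity supplied, 3714 - 6P = 2P - 206, gives P* = 490 and Q* = 774.
The ceiling of 289 is below the equilibrium price 490, so it binds.
At P = 289: Qd = 3714 - 6·289 = 1980 and Qs = 2·289 - 206 = 372.
Producer surplus without the control is ½ · (490 - 103) · 774 = 149769.
With the ceiling, producers sell 372 units at 289, so PS = ½ · (289 - 103) · 372 = 34596.
Change in producer surplus = 34596 - 149769 = -115173.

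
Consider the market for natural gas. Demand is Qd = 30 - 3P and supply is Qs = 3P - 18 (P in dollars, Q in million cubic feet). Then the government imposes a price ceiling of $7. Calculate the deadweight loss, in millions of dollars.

3

In a free market, 30 - 3P = 3P - 18 gives the equilibrium P* = 8, Q* = 6.
The ceiling of 7 is below the equilibrium price 8, so it binds.
At P = 7: Qd = 30 - 3·7 = 9 and Qs = 3·7 - 18 = 3.
Quantity traded falls to 3. At Q = 3 the demand price is (30 - 3)/3 = 9 and the supply price is (18 + 3)/3 = 7.
Deadweight loss = ½ · (9 - 7) · (6 - 3) = ½ · 2 · 3 = 3.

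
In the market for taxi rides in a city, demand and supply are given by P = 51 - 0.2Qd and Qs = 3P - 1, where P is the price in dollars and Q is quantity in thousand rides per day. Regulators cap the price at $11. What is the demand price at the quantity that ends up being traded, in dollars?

44.6

Rearranging demand gives Qd = 255 - 5P. Equilibrium: 255 - 5P = 3P - 1, so 256 = 8P and P* = 32, Q* = 95.
Because the ceiling (11) lies below the market-clearing price, it is binding.
At P = 11: Qd = 255 - 5·11 = 200 and Qs = 3·11 - 1 = 32.
Only 32 units reach the market. On the demand curve, the marginal buyer's willingness to pay at Q = 32 is (255 - 32)/5 = 44.6.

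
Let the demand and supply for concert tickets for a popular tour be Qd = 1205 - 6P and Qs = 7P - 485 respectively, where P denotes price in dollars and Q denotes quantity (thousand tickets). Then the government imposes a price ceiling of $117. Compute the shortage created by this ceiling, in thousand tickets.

169

Without the control the market clears where 1205 - 6P = 7P - 485, i.e. P* = 130 and Q* = 425.
Since 117 < 130, the ceiling is binding.
At P = 117: Qd = 1205 - 6·117 = 503 and Qs = 7·117 - 485 = 334.
Shortage = Qd - Qs = 503 - 334 = 169.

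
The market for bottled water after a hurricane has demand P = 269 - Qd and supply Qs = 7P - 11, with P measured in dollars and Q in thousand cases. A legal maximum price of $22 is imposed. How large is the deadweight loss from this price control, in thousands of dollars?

Rearranging demand gives Qd = 269 - P. Setting quantity demanded equal to quantity supplied, 269 - P = 7P - 11, gives P* = 35 and Q* = 234.
Since 22 < 35, the ceiling is binding.
At P = 22: Qd = 269 - 22 = 247 and Qs = 7·22 - 11 = 143.
Quantity traded falls to 143. At Q = 143 the demand price is 269 - 143 = 126 and the supply price is (11 + 143)/7 = 22.
Deadweight loss = ½ · (126 - 22) · (234 - 143) = ½ · 104 · 91 = 4732.

4732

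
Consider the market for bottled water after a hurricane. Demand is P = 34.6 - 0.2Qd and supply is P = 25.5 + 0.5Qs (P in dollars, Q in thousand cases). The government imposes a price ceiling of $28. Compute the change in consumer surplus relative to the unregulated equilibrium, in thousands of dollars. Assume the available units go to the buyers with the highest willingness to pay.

Rearranging demand gives Qd = 173 - 5P; rearranging supply gives Qs = 2P - 51. Setting quantity demanded equal to quantity supplied, 173 - 5P = 2P - 51, gives P* = 32 and Q* = 13.
Since 28 < 32, the ceiling is binding.
At P = 28: Qd = 173 - 5·28 = 33 and Qs = 2·28 - 51 = 5.
Consumer surplus without the control is ½ · (34.6 - 32) · 13 = 16.9.
With the ceiling, 5 units are sold at 28 (assume they go to the highest-value buyers). The demand price at Q = 5 is 33.6, so CS = ½ · [(34.6 - 28) + (33.6 - 28)] · 5 = 30.5.
Change in consumer surplus = 30.5 - 16.9 = 13.6.

13.6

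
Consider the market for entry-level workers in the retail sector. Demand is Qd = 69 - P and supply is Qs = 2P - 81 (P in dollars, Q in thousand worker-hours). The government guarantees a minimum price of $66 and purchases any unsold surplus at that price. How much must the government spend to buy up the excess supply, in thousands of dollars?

Setting quantity demanded equal to quantity supplied, 69 - P = 2P - 81, gives P* = 50 and Q* = 19.
Because the floor (66) lies above the market-clearing price, it is binding.
At P = 66: Qd = 69 - 66 = 3 and Qs = 2·66 - 81 = 51.
Surplus = Qs - Qd = 48.
Government expenditure = surplus × support price = 48 × 66 = 3168.

3168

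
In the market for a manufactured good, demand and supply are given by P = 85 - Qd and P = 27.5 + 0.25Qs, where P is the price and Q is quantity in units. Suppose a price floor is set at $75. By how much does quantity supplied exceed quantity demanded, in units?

Rearranging demand gives Qd = 85 - P; rearranging supply gives Qs = 4P - 110. Without the control the market clears where 85 - P = 4P - 110, i.e. P* = 39 and Q* = 46.
Since 75 > 39, the floor is binding.
At P = 75: Qd = 85 - 75 = 10 and Qs = 4·75 - 110 = 190.
Surplus = Qs - Qd = 190 - 10 = 180.

180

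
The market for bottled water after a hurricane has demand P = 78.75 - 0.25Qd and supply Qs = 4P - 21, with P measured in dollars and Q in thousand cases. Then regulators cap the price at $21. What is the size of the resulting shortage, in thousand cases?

168

Rearranging demand gives Qd = 315 - 4P. In a free market, 315 - 4P = 4P - 21 gives the equilibrium P* = 42, Q* = 147.
Since 21 < 42, the ceiling is binding.
At P = 21: Qd = 315 - 4·21 = 231 and Qs = 4·21 - 21 = 63.
Shortage = Qd - Qs = 231 - 63 = 168.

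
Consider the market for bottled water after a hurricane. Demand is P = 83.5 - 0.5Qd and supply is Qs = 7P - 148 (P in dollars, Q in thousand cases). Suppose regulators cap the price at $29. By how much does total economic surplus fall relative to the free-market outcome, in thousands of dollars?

567

Rearranging demand gives Qd = 167 - 2P. Without the control the market clears where 167 - 2P = 7P - 148, i.e. P* = 35 and Q* = 97.
Since 29 < 35, the ceiling is binding.
At P = 29: Qd = 167 - 2·29 = 109 and Qs = 7·29 - 148 = 55.
Quantity traded falls to 55. At Q = 55 the demand price is (167 - 55)/2 = 56 and the supply price is (148 + 55)/7 = 29.
Deadweight loss = ½ · (56 - 29) · (97 - 55) = ½ · 27 · 42 = 567.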